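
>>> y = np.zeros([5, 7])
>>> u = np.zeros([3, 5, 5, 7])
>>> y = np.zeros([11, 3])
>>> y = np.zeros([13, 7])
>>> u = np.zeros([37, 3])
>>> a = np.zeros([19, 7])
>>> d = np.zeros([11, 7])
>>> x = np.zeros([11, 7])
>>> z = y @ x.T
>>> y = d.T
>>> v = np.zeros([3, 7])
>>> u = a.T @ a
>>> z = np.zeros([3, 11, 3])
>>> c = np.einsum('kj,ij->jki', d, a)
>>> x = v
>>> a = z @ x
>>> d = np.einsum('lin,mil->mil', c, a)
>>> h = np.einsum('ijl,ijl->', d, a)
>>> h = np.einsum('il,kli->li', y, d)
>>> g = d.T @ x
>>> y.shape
(7, 11)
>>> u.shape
(7, 7)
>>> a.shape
(3, 11, 7)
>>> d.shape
(3, 11, 7)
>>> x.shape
(3, 7)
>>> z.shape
(3, 11, 3)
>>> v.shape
(3, 7)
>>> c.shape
(7, 11, 19)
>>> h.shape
(11, 7)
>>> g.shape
(7, 11, 7)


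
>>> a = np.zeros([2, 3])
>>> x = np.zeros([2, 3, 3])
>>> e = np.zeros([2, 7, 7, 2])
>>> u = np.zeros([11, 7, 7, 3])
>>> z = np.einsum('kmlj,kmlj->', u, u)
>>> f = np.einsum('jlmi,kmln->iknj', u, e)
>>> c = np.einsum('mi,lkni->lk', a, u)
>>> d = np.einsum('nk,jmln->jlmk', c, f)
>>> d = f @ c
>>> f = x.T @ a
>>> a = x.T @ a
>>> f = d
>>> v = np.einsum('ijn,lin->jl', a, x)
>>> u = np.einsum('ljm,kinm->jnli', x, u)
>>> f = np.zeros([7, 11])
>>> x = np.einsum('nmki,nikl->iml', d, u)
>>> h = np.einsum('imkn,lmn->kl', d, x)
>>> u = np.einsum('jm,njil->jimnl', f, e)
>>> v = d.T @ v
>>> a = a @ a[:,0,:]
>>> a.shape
(3, 3, 3)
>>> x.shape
(7, 2, 7)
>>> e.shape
(2, 7, 7, 2)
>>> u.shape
(7, 7, 11, 2, 2)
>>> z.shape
()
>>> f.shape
(7, 11)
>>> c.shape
(11, 7)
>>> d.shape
(3, 2, 2, 7)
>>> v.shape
(7, 2, 2, 2)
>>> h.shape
(2, 7)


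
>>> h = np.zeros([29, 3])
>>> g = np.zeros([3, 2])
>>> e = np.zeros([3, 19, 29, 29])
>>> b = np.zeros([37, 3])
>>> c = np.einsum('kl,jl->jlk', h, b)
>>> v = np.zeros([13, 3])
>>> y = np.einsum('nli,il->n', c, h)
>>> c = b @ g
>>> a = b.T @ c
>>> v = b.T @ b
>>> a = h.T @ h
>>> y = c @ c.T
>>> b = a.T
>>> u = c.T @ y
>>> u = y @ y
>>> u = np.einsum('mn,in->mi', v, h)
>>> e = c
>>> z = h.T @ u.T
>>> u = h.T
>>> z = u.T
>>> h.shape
(29, 3)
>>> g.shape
(3, 2)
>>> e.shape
(37, 2)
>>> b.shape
(3, 3)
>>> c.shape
(37, 2)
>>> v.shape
(3, 3)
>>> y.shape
(37, 37)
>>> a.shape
(3, 3)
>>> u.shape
(3, 29)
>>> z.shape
(29, 3)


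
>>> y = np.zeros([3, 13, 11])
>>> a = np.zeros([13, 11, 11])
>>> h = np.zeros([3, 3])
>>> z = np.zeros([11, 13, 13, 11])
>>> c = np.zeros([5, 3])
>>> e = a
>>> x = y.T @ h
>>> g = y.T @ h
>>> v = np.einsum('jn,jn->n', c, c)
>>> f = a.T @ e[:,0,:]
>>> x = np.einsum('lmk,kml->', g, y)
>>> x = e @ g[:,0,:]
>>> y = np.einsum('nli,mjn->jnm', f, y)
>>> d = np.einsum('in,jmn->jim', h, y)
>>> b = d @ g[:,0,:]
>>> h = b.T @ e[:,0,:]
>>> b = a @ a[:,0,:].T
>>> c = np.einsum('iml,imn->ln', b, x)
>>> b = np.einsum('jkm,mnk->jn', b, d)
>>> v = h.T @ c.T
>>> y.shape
(13, 11, 3)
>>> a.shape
(13, 11, 11)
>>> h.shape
(3, 3, 11)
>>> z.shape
(11, 13, 13, 11)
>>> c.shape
(13, 3)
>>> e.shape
(13, 11, 11)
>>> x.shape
(13, 11, 3)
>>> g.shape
(11, 13, 3)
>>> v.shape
(11, 3, 13)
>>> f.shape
(11, 11, 11)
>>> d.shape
(13, 3, 11)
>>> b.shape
(13, 3)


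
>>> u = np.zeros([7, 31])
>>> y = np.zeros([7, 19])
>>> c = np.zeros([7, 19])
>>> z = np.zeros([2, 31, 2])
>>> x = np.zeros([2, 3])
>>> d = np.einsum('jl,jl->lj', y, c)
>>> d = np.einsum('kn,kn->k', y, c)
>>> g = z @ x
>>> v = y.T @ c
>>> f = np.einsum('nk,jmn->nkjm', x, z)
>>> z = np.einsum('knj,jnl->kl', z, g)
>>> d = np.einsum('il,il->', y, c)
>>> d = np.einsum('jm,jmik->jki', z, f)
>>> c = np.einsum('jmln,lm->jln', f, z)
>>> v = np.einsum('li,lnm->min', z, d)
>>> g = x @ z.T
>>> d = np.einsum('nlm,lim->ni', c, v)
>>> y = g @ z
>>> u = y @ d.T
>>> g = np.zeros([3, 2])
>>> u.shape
(2, 2)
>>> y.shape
(2, 3)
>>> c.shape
(2, 2, 31)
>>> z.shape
(2, 3)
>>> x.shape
(2, 3)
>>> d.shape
(2, 3)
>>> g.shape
(3, 2)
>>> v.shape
(2, 3, 31)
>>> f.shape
(2, 3, 2, 31)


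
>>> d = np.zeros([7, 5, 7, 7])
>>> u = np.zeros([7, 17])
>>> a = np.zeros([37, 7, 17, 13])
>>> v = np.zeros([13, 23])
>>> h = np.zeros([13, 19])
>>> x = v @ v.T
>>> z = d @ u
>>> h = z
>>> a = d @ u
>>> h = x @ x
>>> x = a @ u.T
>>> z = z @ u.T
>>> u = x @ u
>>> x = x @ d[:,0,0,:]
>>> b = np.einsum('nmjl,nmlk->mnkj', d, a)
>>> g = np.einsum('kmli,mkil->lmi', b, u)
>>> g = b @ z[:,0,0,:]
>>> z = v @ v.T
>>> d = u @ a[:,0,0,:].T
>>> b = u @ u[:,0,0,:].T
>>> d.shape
(7, 5, 7, 7)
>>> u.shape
(7, 5, 7, 17)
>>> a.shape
(7, 5, 7, 17)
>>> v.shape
(13, 23)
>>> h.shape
(13, 13)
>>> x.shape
(7, 5, 7, 7)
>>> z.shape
(13, 13)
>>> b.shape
(7, 5, 7, 7)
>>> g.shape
(5, 7, 17, 7)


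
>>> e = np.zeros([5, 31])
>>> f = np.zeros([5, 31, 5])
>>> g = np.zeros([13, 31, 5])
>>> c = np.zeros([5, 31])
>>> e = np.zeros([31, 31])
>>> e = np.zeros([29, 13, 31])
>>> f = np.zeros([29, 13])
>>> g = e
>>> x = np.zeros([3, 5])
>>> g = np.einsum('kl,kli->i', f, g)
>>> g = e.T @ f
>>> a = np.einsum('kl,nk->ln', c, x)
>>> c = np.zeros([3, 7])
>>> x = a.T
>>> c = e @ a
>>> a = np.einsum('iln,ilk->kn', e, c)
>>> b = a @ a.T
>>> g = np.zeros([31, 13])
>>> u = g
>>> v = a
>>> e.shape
(29, 13, 31)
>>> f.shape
(29, 13)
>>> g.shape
(31, 13)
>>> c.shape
(29, 13, 3)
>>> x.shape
(3, 31)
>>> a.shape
(3, 31)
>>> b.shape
(3, 3)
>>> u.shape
(31, 13)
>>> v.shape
(3, 31)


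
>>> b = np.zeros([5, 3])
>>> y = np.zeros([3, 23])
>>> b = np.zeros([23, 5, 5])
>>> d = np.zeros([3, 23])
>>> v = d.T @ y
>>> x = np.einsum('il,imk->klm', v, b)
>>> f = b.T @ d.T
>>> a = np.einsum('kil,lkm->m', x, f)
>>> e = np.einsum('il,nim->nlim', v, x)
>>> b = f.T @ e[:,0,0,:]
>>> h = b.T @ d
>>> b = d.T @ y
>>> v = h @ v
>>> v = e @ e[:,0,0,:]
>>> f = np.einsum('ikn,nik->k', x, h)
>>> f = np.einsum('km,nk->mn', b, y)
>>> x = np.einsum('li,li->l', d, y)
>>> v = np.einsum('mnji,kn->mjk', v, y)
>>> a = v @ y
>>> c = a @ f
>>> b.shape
(23, 23)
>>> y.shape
(3, 23)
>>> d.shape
(3, 23)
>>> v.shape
(5, 23, 3)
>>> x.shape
(3,)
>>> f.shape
(23, 3)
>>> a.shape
(5, 23, 23)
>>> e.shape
(5, 23, 23, 5)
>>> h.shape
(5, 5, 23)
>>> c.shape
(5, 23, 3)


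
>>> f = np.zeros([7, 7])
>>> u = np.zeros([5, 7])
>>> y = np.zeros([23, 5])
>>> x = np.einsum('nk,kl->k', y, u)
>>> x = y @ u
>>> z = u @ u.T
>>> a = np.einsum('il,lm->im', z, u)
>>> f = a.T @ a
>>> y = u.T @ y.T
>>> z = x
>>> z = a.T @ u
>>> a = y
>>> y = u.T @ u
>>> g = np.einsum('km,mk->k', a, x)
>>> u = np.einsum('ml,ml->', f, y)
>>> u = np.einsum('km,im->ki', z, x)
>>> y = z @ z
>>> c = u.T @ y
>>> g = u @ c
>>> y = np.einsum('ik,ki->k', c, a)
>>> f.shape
(7, 7)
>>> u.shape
(7, 23)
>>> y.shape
(7,)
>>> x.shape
(23, 7)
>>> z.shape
(7, 7)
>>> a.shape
(7, 23)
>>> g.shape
(7, 7)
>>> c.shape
(23, 7)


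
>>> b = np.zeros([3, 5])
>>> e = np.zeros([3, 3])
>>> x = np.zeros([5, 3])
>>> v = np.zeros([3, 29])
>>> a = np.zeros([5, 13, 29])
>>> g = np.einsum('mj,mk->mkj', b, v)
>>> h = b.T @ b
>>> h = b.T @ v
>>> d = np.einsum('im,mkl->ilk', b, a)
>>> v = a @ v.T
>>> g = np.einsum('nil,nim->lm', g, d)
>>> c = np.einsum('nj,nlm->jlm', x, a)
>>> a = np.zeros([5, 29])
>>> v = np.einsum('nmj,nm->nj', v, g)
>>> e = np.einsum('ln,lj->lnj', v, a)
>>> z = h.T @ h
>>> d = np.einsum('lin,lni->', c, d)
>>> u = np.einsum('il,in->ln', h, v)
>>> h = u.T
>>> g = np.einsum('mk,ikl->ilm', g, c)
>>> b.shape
(3, 5)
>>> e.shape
(5, 3, 29)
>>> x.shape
(5, 3)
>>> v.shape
(5, 3)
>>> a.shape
(5, 29)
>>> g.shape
(3, 29, 5)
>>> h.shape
(3, 29)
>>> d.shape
()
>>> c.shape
(3, 13, 29)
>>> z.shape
(29, 29)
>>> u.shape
(29, 3)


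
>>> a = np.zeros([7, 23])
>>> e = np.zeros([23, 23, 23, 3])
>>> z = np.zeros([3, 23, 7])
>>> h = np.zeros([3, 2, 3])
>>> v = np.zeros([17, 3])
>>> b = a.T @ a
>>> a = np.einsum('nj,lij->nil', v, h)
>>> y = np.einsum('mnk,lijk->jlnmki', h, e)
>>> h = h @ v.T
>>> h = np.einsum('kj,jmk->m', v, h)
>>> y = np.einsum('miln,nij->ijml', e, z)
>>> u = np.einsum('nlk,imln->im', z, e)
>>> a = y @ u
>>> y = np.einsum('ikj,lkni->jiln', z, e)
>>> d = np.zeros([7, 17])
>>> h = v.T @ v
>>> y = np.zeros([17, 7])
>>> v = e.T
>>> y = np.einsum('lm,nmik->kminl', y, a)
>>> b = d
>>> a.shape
(23, 7, 23, 23)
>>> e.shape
(23, 23, 23, 3)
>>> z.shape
(3, 23, 7)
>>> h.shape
(3, 3)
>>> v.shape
(3, 23, 23, 23)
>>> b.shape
(7, 17)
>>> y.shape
(23, 7, 23, 23, 17)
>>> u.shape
(23, 23)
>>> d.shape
(7, 17)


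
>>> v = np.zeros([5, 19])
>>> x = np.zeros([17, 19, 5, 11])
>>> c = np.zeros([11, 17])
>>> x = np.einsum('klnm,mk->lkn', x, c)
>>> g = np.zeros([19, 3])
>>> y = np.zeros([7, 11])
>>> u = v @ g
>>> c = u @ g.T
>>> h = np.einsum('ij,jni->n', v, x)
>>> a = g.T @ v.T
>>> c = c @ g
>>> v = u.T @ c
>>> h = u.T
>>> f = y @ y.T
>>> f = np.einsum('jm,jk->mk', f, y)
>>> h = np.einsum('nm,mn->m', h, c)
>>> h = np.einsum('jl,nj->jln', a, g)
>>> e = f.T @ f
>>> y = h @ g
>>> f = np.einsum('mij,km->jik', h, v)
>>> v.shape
(3, 3)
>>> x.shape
(19, 17, 5)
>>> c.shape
(5, 3)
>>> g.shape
(19, 3)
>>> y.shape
(3, 5, 3)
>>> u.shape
(5, 3)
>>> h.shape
(3, 5, 19)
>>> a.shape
(3, 5)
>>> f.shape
(19, 5, 3)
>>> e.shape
(11, 11)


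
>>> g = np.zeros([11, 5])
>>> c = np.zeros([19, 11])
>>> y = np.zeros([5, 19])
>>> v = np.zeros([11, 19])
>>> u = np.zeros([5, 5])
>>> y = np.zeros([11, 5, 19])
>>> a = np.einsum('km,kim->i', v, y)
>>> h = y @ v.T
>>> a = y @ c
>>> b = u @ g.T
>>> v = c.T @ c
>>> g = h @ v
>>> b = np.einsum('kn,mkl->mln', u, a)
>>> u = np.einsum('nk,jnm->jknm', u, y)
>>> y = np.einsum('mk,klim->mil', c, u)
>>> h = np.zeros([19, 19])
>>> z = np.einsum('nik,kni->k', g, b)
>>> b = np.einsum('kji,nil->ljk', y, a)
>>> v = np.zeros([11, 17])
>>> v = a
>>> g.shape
(11, 5, 11)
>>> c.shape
(19, 11)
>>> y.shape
(19, 5, 5)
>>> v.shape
(11, 5, 11)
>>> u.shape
(11, 5, 5, 19)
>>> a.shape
(11, 5, 11)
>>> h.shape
(19, 19)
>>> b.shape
(11, 5, 19)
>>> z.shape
(11,)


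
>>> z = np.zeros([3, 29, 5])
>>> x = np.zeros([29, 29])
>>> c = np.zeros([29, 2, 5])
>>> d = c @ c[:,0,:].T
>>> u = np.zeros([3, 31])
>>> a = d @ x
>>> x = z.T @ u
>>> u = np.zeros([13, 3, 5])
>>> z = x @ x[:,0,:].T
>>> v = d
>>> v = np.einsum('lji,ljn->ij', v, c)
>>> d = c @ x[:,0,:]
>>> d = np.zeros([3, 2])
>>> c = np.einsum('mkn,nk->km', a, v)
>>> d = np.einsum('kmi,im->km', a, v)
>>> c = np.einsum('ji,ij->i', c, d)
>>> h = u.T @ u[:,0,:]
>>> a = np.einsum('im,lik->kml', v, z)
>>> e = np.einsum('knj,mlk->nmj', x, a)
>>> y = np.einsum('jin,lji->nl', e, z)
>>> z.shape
(5, 29, 5)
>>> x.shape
(5, 29, 31)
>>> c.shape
(29,)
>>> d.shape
(29, 2)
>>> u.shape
(13, 3, 5)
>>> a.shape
(5, 2, 5)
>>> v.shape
(29, 2)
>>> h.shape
(5, 3, 5)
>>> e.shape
(29, 5, 31)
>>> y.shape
(31, 5)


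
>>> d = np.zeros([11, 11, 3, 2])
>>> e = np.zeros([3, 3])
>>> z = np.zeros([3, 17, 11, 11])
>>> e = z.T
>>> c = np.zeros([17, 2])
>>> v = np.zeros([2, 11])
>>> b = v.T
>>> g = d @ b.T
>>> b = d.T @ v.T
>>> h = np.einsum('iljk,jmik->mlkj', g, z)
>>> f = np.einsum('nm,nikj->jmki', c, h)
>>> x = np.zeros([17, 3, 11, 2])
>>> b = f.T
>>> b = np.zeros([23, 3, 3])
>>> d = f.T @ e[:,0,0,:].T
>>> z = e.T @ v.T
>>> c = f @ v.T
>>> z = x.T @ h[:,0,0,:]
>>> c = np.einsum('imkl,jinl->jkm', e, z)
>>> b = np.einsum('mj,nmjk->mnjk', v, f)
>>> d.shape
(11, 11, 2, 11)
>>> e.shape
(11, 11, 17, 3)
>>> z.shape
(2, 11, 3, 3)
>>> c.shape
(2, 17, 11)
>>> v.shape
(2, 11)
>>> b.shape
(2, 3, 11, 11)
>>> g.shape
(11, 11, 3, 11)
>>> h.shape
(17, 11, 11, 3)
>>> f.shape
(3, 2, 11, 11)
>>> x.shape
(17, 3, 11, 2)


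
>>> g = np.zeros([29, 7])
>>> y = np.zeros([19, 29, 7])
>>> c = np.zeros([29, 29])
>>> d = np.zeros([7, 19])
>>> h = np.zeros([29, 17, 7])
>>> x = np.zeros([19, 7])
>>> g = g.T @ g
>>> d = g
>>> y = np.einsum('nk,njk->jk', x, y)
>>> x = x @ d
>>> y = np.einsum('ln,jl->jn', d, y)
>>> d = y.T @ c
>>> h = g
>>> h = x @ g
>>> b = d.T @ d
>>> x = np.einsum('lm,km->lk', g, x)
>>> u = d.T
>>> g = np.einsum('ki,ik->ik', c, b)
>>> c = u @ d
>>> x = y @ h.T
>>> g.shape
(29, 29)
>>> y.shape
(29, 7)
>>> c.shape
(29, 29)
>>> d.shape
(7, 29)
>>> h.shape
(19, 7)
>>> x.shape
(29, 19)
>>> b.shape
(29, 29)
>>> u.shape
(29, 7)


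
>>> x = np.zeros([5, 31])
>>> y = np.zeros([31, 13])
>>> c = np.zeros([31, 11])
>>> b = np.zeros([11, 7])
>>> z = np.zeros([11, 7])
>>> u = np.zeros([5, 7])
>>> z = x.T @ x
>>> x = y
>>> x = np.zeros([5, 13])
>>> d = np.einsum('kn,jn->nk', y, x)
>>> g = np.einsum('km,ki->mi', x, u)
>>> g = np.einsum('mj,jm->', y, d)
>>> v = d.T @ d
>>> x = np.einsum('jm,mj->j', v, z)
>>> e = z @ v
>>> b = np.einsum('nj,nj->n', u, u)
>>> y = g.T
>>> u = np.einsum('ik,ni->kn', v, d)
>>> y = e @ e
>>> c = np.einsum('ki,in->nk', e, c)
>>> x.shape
(31,)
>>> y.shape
(31, 31)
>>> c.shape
(11, 31)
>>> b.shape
(5,)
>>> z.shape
(31, 31)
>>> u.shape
(31, 13)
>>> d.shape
(13, 31)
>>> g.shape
()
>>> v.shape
(31, 31)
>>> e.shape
(31, 31)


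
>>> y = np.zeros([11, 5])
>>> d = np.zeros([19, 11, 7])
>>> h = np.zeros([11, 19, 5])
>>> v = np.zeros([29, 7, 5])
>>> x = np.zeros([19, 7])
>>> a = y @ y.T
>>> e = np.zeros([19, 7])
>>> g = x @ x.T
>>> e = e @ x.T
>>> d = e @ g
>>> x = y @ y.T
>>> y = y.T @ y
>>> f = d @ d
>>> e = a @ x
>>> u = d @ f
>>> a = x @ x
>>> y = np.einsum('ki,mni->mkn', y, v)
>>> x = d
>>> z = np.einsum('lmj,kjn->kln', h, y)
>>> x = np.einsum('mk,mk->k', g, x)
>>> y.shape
(29, 5, 7)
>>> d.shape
(19, 19)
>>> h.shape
(11, 19, 5)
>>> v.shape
(29, 7, 5)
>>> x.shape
(19,)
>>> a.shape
(11, 11)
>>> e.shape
(11, 11)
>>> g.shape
(19, 19)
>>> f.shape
(19, 19)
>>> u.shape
(19, 19)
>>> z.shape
(29, 11, 7)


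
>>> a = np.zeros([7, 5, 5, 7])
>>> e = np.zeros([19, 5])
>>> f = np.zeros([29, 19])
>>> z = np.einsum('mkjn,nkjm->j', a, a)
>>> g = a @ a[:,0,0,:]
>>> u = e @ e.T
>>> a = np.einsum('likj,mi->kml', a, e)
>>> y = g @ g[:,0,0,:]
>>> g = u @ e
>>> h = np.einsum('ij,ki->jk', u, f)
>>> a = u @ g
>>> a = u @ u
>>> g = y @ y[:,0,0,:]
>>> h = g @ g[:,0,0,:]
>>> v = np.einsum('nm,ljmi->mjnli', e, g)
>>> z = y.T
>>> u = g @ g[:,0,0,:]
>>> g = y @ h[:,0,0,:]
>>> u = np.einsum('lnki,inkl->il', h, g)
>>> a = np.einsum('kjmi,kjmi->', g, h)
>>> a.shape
()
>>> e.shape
(19, 5)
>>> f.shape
(29, 19)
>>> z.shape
(7, 5, 5, 7)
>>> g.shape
(7, 5, 5, 7)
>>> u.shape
(7, 7)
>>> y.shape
(7, 5, 5, 7)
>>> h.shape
(7, 5, 5, 7)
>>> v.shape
(5, 5, 19, 7, 7)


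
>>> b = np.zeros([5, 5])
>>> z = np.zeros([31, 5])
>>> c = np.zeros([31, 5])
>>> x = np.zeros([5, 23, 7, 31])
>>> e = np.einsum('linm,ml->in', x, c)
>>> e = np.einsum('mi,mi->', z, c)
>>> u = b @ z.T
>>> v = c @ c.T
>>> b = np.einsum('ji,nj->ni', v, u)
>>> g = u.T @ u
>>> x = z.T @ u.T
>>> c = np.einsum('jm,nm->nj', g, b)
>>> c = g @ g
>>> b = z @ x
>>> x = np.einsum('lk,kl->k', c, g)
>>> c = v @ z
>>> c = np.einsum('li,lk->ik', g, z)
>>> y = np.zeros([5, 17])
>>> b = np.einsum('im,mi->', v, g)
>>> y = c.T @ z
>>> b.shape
()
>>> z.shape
(31, 5)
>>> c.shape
(31, 5)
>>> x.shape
(31,)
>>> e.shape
()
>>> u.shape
(5, 31)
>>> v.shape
(31, 31)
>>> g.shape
(31, 31)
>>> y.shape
(5, 5)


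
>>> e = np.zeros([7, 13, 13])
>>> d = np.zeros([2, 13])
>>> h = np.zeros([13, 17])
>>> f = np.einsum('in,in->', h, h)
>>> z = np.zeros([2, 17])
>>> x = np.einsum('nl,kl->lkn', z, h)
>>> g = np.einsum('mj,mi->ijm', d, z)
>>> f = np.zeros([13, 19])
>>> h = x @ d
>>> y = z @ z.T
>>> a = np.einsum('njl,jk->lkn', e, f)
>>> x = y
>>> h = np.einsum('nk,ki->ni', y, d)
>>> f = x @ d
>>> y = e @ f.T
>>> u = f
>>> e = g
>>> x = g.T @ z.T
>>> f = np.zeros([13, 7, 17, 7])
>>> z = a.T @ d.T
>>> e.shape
(17, 13, 2)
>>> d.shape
(2, 13)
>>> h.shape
(2, 13)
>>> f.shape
(13, 7, 17, 7)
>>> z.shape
(7, 19, 2)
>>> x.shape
(2, 13, 2)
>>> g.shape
(17, 13, 2)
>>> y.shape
(7, 13, 2)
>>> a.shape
(13, 19, 7)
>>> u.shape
(2, 13)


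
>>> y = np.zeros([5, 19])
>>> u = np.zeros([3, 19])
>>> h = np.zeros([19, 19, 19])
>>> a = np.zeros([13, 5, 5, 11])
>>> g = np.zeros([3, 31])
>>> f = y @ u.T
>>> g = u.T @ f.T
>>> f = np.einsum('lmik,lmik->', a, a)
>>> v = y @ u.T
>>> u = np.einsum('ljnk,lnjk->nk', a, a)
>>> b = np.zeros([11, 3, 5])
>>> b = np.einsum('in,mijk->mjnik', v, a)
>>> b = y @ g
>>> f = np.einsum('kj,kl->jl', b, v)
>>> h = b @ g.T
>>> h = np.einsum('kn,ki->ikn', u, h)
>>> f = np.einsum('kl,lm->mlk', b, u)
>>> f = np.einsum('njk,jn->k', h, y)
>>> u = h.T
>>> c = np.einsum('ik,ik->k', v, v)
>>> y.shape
(5, 19)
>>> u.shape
(11, 5, 19)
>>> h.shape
(19, 5, 11)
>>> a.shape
(13, 5, 5, 11)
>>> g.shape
(19, 5)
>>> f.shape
(11,)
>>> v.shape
(5, 3)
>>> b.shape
(5, 5)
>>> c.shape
(3,)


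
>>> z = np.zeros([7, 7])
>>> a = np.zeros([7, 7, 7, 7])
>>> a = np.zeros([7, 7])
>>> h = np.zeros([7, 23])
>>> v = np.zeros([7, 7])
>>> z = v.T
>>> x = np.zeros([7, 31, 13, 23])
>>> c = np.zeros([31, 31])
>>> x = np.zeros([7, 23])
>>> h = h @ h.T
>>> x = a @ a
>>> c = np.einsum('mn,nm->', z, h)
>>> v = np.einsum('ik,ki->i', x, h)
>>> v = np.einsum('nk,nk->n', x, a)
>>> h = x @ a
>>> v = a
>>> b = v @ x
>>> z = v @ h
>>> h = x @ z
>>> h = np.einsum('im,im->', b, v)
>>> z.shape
(7, 7)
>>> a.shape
(7, 7)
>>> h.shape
()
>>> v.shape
(7, 7)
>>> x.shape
(7, 7)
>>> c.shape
()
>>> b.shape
(7, 7)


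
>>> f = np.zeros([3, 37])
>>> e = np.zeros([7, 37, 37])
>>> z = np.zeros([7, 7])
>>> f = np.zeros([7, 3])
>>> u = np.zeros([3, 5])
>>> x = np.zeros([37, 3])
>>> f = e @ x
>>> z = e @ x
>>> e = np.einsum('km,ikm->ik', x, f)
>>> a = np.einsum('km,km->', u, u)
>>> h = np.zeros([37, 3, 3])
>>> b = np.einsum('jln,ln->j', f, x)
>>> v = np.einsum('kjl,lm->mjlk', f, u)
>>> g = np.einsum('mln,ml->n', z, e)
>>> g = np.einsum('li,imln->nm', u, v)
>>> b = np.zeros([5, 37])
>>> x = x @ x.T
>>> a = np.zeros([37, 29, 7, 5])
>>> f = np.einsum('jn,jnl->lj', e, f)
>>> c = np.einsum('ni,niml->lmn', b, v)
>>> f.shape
(3, 7)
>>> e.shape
(7, 37)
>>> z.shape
(7, 37, 3)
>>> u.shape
(3, 5)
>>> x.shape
(37, 37)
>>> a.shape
(37, 29, 7, 5)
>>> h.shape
(37, 3, 3)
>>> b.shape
(5, 37)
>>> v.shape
(5, 37, 3, 7)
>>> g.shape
(7, 37)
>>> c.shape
(7, 3, 5)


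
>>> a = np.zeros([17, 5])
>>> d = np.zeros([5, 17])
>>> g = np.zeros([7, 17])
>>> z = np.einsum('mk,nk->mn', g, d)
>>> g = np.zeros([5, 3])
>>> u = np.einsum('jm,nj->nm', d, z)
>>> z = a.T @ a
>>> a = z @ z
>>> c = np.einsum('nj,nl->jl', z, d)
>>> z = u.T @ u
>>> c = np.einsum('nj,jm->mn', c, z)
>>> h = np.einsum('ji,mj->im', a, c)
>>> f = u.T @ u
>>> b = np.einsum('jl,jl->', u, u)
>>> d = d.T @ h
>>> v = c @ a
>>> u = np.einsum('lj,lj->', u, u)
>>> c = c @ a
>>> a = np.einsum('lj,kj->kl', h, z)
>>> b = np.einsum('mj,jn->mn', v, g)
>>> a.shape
(17, 5)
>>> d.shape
(17, 17)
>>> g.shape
(5, 3)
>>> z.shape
(17, 17)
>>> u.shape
()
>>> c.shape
(17, 5)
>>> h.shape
(5, 17)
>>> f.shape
(17, 17)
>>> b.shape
(17, 3)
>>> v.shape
(17, 5)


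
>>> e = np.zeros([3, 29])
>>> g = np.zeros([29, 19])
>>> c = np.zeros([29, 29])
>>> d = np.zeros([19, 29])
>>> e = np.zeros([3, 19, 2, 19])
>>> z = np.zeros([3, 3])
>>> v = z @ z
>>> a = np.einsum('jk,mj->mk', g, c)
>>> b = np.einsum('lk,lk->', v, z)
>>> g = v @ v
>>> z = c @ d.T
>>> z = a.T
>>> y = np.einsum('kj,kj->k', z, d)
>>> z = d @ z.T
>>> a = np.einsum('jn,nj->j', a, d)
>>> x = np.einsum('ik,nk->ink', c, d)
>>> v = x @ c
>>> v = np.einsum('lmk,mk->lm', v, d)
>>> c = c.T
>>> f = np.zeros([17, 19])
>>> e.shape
(3, 19, 2, 19)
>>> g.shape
(3, 3)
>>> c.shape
(29, 29)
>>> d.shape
(19, 29)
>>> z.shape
(19, 19)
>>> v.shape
(29, 19)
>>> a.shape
(29,)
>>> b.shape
()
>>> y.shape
(19,)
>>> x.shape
(29, 19, 29)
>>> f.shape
(17, 19)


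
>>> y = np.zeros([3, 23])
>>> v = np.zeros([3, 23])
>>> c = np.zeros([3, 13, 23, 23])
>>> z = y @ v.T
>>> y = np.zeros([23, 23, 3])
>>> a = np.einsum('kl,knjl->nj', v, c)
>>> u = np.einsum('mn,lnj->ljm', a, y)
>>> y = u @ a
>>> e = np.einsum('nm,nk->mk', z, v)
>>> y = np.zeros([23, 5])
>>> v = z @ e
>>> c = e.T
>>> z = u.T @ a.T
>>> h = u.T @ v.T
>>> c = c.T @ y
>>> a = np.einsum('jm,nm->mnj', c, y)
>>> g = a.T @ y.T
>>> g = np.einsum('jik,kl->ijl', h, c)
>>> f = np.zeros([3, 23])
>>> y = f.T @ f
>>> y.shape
(23, 23)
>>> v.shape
(3, 23)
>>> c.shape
(3, 5)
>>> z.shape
(13, 3, 13)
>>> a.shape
(5, 23, 3)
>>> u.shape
(23, 3, 13)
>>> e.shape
(3, 23)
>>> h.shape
(13, 3, 3)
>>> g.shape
(3, 13, 5)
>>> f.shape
(3, 23)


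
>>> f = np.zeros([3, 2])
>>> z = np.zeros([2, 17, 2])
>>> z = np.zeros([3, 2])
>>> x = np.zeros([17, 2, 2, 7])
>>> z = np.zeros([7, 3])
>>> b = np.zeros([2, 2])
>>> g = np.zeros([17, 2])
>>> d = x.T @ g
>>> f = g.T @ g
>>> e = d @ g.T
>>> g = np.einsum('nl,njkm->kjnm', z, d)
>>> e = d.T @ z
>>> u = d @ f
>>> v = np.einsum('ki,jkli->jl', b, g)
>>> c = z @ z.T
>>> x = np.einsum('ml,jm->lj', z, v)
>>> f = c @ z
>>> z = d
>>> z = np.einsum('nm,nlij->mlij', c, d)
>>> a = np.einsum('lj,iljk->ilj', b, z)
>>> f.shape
(7, 3)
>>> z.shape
(7, 2, 2, 2)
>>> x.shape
(3, 2)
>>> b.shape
(2, 2)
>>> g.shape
(2, 2, 7, 2)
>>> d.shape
(7, 2, 2, 2)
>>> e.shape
(2, 2, 2, 3)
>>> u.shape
(7, 2, 2, 2)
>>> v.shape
(2, 7)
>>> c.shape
(7, 7)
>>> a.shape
(7, 2, 2)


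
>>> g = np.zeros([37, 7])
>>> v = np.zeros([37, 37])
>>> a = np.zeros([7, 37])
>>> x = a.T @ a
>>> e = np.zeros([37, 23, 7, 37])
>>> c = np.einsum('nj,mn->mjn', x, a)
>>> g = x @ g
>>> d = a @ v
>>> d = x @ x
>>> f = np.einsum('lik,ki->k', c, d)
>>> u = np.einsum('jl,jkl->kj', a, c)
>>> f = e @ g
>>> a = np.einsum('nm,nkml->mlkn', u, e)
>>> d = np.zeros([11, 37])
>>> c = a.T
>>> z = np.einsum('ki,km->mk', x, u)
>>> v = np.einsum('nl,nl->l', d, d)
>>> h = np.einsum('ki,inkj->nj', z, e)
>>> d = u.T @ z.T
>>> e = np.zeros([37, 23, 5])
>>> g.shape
(37, 7)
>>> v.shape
(37,)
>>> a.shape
(7, 37, 23, 37)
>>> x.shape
(37, 37)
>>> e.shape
(37, 23, 5)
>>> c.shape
(37, 23, 37, 7)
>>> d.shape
(7, 7)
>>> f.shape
(37, 23, 7, 7)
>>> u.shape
(37, 7)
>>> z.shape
(7, 37)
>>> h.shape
(23, 37)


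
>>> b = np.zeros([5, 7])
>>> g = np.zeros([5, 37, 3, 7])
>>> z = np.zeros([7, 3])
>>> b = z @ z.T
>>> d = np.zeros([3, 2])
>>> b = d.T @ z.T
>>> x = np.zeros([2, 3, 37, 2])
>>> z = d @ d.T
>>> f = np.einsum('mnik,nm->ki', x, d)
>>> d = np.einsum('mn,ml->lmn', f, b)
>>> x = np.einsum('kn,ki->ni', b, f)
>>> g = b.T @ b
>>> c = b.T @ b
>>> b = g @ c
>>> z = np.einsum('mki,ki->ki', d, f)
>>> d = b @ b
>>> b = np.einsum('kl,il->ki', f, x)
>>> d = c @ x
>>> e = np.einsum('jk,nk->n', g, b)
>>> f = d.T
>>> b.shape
(2, 7)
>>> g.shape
(7, 7)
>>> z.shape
(2, 37)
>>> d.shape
(7, 37)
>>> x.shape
(7, 37)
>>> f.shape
(37, 7)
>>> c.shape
(7, 7)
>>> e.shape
(2,)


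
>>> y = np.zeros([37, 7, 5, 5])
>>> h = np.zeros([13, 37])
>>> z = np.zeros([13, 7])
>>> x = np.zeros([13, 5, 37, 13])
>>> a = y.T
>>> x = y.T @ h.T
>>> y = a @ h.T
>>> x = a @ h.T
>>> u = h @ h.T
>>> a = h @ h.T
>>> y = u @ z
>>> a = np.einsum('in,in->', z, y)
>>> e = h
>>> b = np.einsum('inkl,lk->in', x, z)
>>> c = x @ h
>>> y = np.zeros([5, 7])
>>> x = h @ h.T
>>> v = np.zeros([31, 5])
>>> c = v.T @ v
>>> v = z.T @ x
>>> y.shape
(5, 7)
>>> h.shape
(13, 37)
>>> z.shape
(13, 7)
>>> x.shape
(13, 13)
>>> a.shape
()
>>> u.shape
(13, 13)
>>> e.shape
(13, 37)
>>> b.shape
(5, 5)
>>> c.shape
(5, 5)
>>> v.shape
(7, 13)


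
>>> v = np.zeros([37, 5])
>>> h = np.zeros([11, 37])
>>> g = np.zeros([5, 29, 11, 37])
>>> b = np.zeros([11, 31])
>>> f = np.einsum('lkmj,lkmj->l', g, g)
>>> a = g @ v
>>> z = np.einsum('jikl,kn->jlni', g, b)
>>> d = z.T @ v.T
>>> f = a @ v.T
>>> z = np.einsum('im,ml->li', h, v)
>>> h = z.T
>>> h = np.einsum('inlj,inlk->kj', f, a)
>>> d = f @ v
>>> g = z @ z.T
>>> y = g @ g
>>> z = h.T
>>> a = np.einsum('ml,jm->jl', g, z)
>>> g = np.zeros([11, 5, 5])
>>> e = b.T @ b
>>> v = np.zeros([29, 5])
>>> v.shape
(29, 5)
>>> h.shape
(5, 37)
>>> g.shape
(11, 5, 5)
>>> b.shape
(11, 31)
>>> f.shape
(5, 29, 11, 37)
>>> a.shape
(37, 5)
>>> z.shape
(37, 5)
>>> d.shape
(5, 29, 11, 5)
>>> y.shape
(5, 5)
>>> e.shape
(31, 31)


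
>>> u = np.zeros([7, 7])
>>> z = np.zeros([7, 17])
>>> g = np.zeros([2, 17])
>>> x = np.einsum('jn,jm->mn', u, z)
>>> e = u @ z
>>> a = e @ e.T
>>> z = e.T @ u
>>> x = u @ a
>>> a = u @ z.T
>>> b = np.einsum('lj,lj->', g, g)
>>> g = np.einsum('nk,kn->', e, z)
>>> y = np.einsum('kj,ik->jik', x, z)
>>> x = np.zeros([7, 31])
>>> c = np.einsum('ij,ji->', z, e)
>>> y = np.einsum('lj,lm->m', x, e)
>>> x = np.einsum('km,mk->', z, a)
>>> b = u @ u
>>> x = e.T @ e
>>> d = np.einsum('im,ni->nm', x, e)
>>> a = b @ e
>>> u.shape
(7, 7)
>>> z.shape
(17, 7)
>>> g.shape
()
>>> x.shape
(17, 17)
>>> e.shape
(7, 17)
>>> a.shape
(7, 17)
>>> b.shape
(7, 7)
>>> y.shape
(17,)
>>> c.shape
()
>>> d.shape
(7, 17)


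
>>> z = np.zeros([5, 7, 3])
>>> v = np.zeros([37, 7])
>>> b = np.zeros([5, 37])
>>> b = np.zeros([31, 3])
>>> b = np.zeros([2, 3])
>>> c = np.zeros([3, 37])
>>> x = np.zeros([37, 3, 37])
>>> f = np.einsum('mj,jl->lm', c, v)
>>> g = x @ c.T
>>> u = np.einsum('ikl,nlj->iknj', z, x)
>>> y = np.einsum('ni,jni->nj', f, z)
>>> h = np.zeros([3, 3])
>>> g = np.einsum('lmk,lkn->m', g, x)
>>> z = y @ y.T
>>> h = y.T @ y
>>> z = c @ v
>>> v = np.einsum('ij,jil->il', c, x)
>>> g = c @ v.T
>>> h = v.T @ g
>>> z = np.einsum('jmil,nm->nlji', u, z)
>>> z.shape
(3, 37, 5, 37)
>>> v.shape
(3, 37)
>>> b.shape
(2, 3)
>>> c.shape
(3, 37)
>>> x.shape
(37, 3, 37)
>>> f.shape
(7, 3)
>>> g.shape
(3, 3)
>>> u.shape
(5, 7, 37, 37)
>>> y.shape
(7, 5)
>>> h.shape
(37, 3)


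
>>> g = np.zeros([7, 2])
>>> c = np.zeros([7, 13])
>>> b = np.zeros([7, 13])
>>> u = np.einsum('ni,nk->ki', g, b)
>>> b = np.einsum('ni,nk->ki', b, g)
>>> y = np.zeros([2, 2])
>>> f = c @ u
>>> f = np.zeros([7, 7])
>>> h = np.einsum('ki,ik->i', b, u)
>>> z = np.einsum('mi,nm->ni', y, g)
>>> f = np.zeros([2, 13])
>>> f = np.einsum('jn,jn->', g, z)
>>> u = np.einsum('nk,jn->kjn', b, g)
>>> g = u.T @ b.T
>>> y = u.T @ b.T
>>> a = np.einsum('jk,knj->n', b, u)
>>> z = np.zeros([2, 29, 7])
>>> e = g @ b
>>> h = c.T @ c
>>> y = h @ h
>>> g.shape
(2, 7, 2)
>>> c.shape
(7, 13)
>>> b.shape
(2, 13)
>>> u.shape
(13, 7, 2)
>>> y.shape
(13, 13)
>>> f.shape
()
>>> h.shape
(13, 13)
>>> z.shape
(2, 29, 7)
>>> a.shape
(7,)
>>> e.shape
(2, 7, 13)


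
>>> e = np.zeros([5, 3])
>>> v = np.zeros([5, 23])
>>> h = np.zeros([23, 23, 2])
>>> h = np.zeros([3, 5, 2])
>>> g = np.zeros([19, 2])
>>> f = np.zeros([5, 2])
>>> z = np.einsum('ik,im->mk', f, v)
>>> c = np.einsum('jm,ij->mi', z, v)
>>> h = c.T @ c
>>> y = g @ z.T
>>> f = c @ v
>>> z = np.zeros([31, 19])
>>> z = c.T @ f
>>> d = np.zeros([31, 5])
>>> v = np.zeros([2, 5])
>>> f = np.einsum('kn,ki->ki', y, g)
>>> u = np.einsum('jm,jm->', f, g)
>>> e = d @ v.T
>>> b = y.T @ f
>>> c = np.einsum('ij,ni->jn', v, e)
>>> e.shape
(31, 2)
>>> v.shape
(2, 5)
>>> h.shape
(5, 5)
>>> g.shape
(19, 2)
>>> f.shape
(19, 2)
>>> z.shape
(5, 23)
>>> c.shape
(5, 31)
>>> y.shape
(19, 23)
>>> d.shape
(31, 5)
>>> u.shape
()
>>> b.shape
(23, 2)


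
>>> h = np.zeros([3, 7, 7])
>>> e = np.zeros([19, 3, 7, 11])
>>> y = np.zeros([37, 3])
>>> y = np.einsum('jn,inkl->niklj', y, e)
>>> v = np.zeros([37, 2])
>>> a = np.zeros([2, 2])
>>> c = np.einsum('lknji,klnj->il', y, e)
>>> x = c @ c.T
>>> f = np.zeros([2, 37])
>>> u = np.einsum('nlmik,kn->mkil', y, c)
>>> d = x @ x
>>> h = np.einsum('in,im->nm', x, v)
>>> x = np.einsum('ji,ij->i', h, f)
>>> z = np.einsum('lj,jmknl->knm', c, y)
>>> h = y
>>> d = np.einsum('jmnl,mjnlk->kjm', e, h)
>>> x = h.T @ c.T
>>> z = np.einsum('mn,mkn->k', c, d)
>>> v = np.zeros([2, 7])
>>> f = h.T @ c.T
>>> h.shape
(3, 19, 7, 11, 37)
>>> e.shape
(19, 3, 7, 11)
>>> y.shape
(3, 19, 7, 11, 37)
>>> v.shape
(2, 7)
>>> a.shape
(2, 2)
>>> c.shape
(37, 3)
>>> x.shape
(37, 11, 7, 19, 37)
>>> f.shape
(37, 11, 7, 19, 37)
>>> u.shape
(7, 37, 11, 19)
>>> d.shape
(37, 19, 3)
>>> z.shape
(19,)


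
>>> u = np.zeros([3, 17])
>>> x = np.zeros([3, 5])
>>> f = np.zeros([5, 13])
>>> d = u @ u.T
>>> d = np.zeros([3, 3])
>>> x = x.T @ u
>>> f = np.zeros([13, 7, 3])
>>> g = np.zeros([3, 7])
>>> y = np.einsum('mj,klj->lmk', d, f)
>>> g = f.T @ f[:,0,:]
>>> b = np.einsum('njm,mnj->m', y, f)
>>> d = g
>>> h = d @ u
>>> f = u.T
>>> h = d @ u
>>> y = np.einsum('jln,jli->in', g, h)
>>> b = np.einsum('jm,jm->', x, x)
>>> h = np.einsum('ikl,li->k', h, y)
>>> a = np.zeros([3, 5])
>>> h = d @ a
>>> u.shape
(3, 17)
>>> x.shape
(5, 17)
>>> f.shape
(17, 3)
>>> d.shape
(3, 7, 3)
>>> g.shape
(3, 7, 3)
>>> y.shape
(17, 3)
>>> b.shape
()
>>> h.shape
(3, 7, 5)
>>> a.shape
(3, 5)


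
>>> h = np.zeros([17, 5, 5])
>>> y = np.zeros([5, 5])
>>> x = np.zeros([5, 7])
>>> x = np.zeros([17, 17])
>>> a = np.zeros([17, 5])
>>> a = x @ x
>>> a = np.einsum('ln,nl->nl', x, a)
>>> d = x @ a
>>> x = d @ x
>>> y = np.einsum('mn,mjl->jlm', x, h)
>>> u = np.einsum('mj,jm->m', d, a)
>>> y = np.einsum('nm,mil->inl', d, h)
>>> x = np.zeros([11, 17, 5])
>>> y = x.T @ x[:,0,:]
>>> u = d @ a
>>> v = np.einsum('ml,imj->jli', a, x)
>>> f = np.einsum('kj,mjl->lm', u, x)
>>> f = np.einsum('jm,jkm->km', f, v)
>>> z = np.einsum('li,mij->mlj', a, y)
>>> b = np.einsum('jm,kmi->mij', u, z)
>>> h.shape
(17, 5, 5)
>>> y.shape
(5, 17, 5)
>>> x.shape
(11, 17, 5)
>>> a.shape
(17, 17)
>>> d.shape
(17, 17)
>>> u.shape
(17, 17)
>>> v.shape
(5, 17, 11)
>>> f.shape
(17, 11)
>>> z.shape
(5, 17, 5)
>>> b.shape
(17, 5, 17)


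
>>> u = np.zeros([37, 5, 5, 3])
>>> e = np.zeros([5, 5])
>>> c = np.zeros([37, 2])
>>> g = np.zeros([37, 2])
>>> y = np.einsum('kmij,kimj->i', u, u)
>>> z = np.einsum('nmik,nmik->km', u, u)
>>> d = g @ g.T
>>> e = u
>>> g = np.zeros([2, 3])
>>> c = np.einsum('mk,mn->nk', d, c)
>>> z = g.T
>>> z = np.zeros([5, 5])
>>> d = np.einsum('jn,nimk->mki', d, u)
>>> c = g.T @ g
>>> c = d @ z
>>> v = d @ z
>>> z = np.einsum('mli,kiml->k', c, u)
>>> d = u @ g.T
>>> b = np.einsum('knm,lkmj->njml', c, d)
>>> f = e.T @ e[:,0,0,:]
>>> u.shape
(37, 5, 5, 3)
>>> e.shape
(37, 5, 5, 3)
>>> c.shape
(5, 3, 5)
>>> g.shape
(2, 3)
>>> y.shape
(5,)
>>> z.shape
(37,)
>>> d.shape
(37, 5, 5, 2)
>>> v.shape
(5, 3, 5)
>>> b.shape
(3, 2, 5, 37)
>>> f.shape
(3, 5, 5, 3)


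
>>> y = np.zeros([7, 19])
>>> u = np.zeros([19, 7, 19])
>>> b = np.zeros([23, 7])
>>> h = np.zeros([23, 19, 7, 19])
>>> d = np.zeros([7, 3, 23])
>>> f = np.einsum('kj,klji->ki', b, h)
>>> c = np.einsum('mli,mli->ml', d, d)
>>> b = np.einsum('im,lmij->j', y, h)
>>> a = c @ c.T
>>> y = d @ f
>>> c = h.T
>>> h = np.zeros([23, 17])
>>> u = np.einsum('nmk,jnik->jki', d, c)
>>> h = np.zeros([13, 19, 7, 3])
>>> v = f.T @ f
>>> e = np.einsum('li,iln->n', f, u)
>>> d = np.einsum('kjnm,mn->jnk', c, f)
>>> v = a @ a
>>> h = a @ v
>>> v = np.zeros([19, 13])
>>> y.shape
(7, 3, 19)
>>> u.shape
(19, 23, 19)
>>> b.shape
(19,)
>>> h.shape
(7, 7)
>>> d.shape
(7, 19, 19)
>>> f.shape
(23, 19)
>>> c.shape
(19, 7, 19, 23)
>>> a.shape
(7, 7)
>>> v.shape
(19, 13)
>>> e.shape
(19,)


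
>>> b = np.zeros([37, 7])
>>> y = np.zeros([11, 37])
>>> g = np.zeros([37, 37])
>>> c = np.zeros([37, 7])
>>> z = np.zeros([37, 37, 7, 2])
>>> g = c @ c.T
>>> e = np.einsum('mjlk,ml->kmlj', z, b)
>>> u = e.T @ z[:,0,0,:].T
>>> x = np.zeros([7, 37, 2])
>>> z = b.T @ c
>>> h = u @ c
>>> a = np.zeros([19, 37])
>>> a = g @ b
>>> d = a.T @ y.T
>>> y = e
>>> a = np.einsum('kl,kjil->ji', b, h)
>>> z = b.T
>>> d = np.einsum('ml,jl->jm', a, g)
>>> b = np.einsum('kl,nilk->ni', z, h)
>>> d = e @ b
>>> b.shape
(37, 7)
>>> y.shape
(2, 37, 7, 37)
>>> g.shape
(37, 37)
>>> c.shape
(37, 7)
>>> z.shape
(7, 37)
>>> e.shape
(2, 37, 7, 37)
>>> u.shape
(37, 7, 37, 37)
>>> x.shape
(7, 37, 2)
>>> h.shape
(37, 7, 37, 7)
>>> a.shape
(7, 37)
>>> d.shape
(2, 37, 7, 7)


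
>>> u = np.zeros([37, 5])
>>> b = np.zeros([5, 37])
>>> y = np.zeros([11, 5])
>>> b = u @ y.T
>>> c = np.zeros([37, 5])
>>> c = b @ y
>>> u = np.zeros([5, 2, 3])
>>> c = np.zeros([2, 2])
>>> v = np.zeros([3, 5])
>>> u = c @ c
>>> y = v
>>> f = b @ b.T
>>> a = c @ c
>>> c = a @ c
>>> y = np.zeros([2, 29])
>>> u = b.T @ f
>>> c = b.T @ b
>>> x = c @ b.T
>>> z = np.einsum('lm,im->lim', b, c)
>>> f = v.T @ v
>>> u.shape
(11, 37)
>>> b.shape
(37, 11)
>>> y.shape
(2, 29)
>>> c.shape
(11, 11)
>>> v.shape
(3, 5)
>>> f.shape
(5, 5)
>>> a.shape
(2, 2)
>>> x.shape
(11, 37)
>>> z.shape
(37, 11, 11)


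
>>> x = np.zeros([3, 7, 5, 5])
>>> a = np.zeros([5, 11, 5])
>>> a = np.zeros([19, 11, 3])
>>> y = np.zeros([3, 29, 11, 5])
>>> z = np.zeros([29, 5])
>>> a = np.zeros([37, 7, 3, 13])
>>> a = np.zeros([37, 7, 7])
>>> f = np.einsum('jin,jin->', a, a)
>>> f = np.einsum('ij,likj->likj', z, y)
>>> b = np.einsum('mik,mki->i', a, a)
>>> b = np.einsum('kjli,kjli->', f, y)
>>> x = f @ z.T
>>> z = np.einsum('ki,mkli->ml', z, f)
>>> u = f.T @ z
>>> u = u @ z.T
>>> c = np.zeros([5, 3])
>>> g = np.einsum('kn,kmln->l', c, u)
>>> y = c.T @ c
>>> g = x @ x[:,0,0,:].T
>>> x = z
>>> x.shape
(3, 11)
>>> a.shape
(37, 7, 7)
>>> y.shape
(3, 3)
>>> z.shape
(3, 11)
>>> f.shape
(3, 29, 11, 5)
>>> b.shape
()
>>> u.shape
(5, 11, 29, 3)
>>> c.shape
(5, 3)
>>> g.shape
(3, 29, 11, 3)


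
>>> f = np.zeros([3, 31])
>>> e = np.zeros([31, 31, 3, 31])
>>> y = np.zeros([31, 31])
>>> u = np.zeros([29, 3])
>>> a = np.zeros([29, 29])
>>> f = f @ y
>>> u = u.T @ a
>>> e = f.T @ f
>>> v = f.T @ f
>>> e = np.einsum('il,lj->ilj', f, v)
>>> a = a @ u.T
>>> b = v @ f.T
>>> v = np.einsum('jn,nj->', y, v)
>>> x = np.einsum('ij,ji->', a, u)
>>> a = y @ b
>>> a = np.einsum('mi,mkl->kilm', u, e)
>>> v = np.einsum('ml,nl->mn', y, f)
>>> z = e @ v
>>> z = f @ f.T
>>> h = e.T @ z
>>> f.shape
(3, 31)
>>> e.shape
(3, 31, 31)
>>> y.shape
(31, 31)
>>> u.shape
(3, 29)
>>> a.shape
(31, 29, 31, 3)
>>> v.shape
(31, 3)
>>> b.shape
(31, 3)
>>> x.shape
()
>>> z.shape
(3, 3)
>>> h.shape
(31, 31, 3)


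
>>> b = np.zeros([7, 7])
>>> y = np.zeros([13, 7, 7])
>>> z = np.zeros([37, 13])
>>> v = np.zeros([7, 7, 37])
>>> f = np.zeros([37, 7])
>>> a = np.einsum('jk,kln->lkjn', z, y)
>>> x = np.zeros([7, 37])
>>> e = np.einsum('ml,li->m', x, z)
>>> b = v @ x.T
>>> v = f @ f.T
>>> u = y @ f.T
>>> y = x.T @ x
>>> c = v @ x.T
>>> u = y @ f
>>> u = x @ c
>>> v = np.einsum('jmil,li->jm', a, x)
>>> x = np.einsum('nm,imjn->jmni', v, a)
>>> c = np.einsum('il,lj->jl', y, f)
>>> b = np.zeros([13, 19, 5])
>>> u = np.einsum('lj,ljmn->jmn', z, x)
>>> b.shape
(13, 19, 5)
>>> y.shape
(37, 37)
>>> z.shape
(37, 13)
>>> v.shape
(7, 13)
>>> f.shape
(37, 7)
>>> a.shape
(7, 13, 37, 7)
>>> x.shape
(37, 13, 7, 7)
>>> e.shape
(7,)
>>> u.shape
(13, 7, 7)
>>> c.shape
(7, 37)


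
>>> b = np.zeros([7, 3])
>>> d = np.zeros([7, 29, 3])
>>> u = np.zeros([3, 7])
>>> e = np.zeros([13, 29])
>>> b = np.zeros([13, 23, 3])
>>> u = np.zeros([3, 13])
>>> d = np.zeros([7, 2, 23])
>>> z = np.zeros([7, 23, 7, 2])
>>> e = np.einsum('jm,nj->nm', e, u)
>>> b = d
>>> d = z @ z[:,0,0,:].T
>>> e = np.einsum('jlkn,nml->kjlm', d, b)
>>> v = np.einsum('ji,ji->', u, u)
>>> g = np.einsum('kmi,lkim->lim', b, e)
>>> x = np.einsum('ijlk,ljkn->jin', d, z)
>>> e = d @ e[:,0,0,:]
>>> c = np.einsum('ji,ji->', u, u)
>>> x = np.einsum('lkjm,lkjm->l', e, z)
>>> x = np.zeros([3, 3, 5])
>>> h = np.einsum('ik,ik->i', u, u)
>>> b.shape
(7, 2, 23)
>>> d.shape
(7, 23, 7, 7)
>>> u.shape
(3, 13)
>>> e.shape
(7, 23, 7, 2)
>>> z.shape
(7, 23, 7, 2)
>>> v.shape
()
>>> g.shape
(7, 23, 2)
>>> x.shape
(3, 3, 5)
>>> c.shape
()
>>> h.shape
(3,)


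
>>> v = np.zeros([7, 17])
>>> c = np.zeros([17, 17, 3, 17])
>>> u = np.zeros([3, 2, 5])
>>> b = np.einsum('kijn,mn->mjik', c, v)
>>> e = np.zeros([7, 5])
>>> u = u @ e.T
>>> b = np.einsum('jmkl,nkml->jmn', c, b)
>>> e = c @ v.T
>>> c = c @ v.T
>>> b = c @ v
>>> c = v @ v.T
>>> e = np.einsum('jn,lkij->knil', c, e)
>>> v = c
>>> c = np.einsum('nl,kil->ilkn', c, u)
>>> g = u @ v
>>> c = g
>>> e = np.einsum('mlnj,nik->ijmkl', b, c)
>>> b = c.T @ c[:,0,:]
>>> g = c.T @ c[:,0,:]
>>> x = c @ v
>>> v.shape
(7, 7)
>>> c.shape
(3, 2, 7)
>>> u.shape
(3, 2, 7)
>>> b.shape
(7, 2, 7)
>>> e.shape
(2, 17, 17, 7, 17)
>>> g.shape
(7, 2, 7)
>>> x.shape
(3, 2, 7)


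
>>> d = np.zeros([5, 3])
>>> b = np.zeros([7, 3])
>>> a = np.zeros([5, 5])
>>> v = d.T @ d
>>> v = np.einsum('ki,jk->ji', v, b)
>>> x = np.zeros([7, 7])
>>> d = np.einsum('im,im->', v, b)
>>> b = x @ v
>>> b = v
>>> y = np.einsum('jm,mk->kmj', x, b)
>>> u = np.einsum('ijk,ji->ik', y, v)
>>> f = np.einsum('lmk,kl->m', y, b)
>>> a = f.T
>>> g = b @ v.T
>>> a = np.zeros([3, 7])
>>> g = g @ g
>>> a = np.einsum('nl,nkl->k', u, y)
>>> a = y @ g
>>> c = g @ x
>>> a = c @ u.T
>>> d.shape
()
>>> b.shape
(7, 3)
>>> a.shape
(7, 3)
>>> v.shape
(7, 3)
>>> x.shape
(7, 7)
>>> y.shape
(3, 7, 7)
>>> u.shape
(3, 7)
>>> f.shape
(7,)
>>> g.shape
(7, 7)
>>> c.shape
(7, 7)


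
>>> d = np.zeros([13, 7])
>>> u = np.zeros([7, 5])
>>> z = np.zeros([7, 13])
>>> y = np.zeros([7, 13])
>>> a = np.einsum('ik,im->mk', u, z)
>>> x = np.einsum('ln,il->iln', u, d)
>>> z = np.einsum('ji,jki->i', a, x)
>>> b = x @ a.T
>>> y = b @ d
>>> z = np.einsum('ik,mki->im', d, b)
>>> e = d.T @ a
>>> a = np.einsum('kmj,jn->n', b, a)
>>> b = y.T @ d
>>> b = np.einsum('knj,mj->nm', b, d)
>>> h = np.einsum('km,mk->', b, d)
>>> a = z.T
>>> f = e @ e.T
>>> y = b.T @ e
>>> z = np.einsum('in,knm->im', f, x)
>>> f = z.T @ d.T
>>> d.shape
(13, 7)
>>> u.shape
(7, 5)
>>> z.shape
(7, 5)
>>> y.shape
(13, 5)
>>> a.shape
(13, 13)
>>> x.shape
(13, 7, 5)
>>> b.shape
(7, 13)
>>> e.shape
(7, 5)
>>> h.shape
()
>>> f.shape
(5, 13)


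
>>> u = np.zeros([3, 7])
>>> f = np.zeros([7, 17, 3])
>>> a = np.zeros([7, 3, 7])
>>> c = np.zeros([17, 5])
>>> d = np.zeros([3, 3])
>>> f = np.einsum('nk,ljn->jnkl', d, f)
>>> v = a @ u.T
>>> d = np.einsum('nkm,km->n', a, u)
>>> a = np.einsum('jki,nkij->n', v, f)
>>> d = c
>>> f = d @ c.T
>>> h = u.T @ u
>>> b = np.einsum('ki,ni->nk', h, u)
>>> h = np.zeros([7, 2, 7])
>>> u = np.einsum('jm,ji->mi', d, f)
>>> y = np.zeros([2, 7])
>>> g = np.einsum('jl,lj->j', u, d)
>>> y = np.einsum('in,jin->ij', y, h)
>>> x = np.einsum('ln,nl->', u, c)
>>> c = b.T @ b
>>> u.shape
(5, 17)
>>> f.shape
(17, 17)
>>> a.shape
(17,)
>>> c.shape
(7, 7)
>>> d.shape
(17, 5)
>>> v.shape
(7, 3, 3)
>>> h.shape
(7, 2, 7)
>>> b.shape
(3, 7)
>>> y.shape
(2, 7)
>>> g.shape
(5,)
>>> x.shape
()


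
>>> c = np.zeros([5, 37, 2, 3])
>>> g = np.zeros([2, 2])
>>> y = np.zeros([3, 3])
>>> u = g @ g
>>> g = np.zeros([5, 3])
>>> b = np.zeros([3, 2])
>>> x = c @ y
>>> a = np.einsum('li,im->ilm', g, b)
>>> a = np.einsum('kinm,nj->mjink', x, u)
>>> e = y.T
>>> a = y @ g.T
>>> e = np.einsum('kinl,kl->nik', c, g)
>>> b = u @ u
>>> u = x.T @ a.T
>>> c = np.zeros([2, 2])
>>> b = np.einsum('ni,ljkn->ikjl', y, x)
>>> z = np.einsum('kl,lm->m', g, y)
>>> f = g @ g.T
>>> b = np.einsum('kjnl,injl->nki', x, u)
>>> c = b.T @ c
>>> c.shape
(3, 5, 2)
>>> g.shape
(5, 3)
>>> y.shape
(3, 3)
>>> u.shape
(3, 2, 37, 3)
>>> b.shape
(2, 5, 3)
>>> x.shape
(5, 37, 2, 3)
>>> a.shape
(3, 5)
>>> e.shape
(2, 37, 5)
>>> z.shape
(3,)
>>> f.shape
(5, 5)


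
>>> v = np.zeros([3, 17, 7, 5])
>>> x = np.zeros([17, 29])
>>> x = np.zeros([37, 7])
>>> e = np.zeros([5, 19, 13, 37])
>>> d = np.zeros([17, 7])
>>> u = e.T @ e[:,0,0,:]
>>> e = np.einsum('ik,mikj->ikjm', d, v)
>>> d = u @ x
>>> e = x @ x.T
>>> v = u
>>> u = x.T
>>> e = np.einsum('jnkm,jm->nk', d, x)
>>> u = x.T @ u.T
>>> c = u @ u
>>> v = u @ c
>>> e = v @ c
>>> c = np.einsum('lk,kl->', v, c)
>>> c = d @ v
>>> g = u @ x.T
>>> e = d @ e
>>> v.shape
(7, 7)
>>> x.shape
(37, 7)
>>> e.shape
(37, 13, 19, 7)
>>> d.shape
(37, 13, 19, 7)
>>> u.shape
(7, 7)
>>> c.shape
(37, 13, 19, 7)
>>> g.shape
(7, 37)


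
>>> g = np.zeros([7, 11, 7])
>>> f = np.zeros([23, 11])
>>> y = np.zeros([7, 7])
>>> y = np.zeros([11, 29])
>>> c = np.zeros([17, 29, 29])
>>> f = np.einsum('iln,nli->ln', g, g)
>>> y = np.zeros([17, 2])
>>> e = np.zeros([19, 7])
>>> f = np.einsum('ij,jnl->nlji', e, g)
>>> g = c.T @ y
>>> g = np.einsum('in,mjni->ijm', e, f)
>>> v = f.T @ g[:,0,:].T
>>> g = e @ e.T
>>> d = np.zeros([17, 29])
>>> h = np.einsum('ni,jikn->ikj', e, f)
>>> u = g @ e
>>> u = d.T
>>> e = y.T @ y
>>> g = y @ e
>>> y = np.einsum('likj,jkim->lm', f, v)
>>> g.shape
(17, 2)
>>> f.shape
(11, 7, 7, 19)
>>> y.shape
(11, 19)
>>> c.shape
(17, 29, 29)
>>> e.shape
(2, 2)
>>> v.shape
(19, 7, 7, 19)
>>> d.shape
(17, 29)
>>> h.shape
(7, 7, 11)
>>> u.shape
(29, 17)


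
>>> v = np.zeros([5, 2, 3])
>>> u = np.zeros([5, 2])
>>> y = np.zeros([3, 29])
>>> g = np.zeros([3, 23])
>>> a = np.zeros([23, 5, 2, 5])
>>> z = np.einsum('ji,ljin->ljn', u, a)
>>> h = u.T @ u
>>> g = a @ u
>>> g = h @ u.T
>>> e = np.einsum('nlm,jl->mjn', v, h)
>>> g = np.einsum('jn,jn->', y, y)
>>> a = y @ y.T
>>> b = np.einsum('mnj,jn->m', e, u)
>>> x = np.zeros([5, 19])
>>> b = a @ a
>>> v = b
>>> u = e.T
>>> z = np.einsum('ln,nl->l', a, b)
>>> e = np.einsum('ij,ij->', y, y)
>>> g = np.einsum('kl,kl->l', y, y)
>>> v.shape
(3, 3)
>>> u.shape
(5, 2, 3)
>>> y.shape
(3, 29)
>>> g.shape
(29,)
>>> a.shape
(3, 3)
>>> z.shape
(3,)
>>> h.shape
(2, 2)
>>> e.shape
()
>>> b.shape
(3, 3)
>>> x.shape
(5, 19)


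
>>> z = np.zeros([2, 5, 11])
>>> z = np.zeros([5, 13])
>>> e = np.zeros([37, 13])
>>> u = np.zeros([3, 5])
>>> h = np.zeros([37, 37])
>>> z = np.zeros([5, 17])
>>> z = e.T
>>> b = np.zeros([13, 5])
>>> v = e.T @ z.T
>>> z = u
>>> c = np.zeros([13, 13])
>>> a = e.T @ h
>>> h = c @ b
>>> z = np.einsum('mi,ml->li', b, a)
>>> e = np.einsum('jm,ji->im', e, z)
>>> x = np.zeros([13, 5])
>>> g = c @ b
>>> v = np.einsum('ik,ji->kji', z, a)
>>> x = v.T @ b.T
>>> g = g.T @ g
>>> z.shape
(37, 5)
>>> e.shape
(5, 13)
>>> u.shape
(3, 5)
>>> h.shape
(13, 5)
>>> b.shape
(13, 5)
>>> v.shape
(5, 13, 37)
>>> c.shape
(13, 13)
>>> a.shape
(13, 37)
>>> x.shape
(37, 13, 13)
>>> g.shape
(5, 5)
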